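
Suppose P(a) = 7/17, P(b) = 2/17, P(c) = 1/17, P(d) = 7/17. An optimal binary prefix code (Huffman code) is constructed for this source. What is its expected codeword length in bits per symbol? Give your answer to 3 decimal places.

1.765 bits/symbol

Repeatedly combine the two least-probable nodes; the expected code length is the sum of the merged weights.
merge 1/17 + 2/17 → 3/17
merge 3/17 + 7/17 → 10/17
merge 7/17 + 10/17 → 1
L = 3/17 + 10/17 + 1 = 30/17 ≈ 1.765 bits/symbol.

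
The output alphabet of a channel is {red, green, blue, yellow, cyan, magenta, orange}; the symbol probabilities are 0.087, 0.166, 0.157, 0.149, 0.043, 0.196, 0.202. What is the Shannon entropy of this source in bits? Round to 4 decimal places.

2.6873 bits

H = −Σ pᵢ log₂ pᵢ.
−0.087·log₂(0.087) = 0.3065
−0.166·log₂(0.166) = 0.4301
−0.157·log₂(0.157) = 0.4194
−0.149·log₂(0.149) = 0.4092
−0.043·log₂(0.043) = 0.1952
−0.196·log₂(0.196) = 0.4608
−0.202·log₂(0.202) = 0.4661
Sum ≈ 2.6873 → 2.6873 bits.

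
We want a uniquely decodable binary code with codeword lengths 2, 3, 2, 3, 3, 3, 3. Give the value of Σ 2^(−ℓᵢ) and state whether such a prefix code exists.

1.125; no

With common denominator 2^3 = 8: Σ 2^(−ℓᵢ) = 2/8 + 1/8 + 2/8 + 1/8 + 1/8 + 1/8 + 1/8 = 9/8 = 1.125.
Kraft's inequality requires Σ ≤ 1; here Σ = 1.125 > 1, so no such prefix code exists.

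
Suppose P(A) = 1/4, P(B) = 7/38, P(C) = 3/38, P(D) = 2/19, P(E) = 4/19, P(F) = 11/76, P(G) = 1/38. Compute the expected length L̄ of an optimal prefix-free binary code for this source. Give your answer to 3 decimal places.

2.645 bits/symbol

Repeatedly combine the two least-probable nodes; the expected code length is the sum of the merged weights.
merge 1/38 + 3/38 → 2/19
merge 2/19 + 2/19 → 4/19
merge 11/76 + 7/38 → 25/76
merge 4/19 + 4/19 → 8/19
merge 1/4 + 25/76 → 11/19
merge 8/19 + 11/19 → 1
L = 2/19 + 4/19 + 25/76 + 8/19 + 11/19 + 1 = 201/76 ≈ 2.645 bits/symbol.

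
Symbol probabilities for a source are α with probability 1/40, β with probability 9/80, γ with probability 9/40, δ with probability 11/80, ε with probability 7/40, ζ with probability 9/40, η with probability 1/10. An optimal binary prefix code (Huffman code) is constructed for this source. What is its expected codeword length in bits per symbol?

2.675 bits/symbol

Repeatedly combine the two least-probable nodes; the expected code length is the sum of the merged weights.
merge 1/40 + 1/10 → 1/8
merge 9/80 + 1/8 → 19/80
merge 11/80 + 7/40 → 5/16
merge 9/40 + 9/40 → 9/20
merge 19/80 + 5/16 → 11/20
merge 9/20 + 11/20 → 1
L = 1/8 + 19/80 + 5/16 + 9/20 + 11/20 + 1 = 107/40 = 2.675 bits/symbol.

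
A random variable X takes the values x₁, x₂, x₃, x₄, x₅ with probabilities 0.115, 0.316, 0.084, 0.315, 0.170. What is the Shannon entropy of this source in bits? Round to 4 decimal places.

H = −Σ pᵢ log₂ pᵢ.
−0.115·log₂(0.115) = 0.3588
−0.316·log₂(0.316) = 0.5252
−0.084·log₂(0.084) = 0.3002
−0.315·log₂(0.315) = 0.5250
−0.170·log₂(0.170) = 0.4346
Sum ≈ 2.1438 → 2.1438 bits.

2.1438 bits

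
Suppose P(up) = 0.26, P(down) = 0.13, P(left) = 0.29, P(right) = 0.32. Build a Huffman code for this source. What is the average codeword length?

2 bits/symbol

Repeatedly combine the two least-probable nodes; the expected code length is the sum of the merged weights.
merge 13/100 + 13/50 → 39/100
merge 29/100 + 8/25 → 61/100
merge 39/100 + 61/100 → 1
L = 39/100 + 61/100 + 1 = 2 bits/symbol.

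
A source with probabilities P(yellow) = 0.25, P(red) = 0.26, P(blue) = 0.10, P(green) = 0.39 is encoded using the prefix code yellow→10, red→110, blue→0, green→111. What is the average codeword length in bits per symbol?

2.55 bits/symbol

L̄ = Σ pᵢ·ℓᵢ = 0.25·2 + 0.26·3 + 0.10·1 + 0.39·3 = 2.55 bits/symbol.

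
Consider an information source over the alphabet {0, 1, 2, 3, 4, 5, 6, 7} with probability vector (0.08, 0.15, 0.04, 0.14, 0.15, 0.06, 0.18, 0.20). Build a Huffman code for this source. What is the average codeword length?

2.9 bits/symbol

Repeatedly combine the two least-probable nodes; the expected code length is the sum of the merged weights.
merge 1/25 + 3/50 → 1/10
merge 2/25 + 1/10 → 9/50
merge 7/50 + 3/20 → 29/100
merge 3/20 + 9/50 → 33/100
merge 9/50 + 1/5 → 19/50
merge 29/100 + 33/100 → 31/50
merge 19/50 + 31/50 → 1
L = 1/10 + 9/50 + 29/100 + 33/100 + 19/50 + 31/50 + 1 = 29/10 = 2.9 bits/symbol.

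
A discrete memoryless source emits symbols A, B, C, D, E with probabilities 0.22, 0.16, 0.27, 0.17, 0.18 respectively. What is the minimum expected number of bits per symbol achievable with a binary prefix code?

Repeatedly combine the two least-probable nodes; the expected code length is the sum of the merged weights.
merge 4/25 + 17/100 → 33/100
merge 9/50 + 11/50 → 2/5
merge 27/100 + 33/100 → 3/5
merge 2/5 + 3/5 → 1
L = 33/100 + 2/5 + 3/5 + 1 = 233/100 = 2.33 bits/symbol.

2.33 bits/symbol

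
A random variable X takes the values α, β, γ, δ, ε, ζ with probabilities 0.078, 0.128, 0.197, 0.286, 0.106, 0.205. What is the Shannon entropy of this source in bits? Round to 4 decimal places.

H = −Σ pᵢ log₂ pᵢ.
−0.078·log₂(0.078) = 0.2871
−0.128·log₂(0.128) = 0.3796
−0.197·log₂(0.197) = 0.4617
−0.286·log₂(0.286) = 0.5165
−0.106·log₂(0.106) = 0.3432
−0.205·log₂(0.205) = 0.4687
Sum ≈ 2.4568 → 2.4568 bits.

2.4568 bits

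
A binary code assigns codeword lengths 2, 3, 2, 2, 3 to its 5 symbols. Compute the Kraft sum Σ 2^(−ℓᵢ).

With common denominator 2^3 = 8: Σ 2^(−ℓᵢ) = 2/8 + 1/8 + 2/8 + 2/8 + 1/8 = 8/8 = 1.

1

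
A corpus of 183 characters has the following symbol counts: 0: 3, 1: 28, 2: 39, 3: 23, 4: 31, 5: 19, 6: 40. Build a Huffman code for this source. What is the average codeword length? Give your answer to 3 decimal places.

2.689 bits/symbol

Probabilities are the counts divided by 183.
Repeatedly combine the two least-probable nodes; the expected code length is the sum of the merged weights.
merge 1/61 + 19/183 → 22/183
merge 22/183 + 23/183 → 15/61
merge 28/183 + 31/183 → 59/183
merge 13/61 + 40/183 → 79/183
merge 15/61 + 59/183 → 104/183
merge 79/183 + 104/183 → 1
L = 22/183 + 15/61 + 59/183 + 79/183 + 104/183 + 1 = 164/61 ≈ 2.689 bits/symbol.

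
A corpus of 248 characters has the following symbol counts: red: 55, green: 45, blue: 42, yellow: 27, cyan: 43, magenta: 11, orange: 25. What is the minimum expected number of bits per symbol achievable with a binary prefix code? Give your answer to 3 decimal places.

2.742 bits/symbol

Probabilities are the counts divided by 248.
Repeatedly combine the two least-probable nodes; the expected code length is the sum of the merged weights.
merge 11/248 + 25/248 → 9/62
merge 27/248 + 9/62 → 63/248
merge 21/124 + 43/248 → 85/248
merge 45/248 + 55/248 → 25/62
merge 63/248 + 85/248 → 37/62
merge 25/62 + 37/62 → 1
L = 9/62 + 63/248 + 85/248 + 25/62 + 37/62 + 1 = 85/31 ≈ 2.742 bits/symbol.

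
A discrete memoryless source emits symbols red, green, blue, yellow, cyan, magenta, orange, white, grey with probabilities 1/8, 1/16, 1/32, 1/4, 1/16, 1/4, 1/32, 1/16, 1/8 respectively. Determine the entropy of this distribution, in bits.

Each probability is a power of 1/2, so log₂(1/p) is an integer.
H = Σ p·log₂(1/p) = 1/8·3 + 1/16·4 + 1/32·5 + 1/4·2 + 1/16·4 + 1/4·2 + 1/32·5 + 1/16·4 + 1/8·3 = 2.8125 bits.

2.8125 bits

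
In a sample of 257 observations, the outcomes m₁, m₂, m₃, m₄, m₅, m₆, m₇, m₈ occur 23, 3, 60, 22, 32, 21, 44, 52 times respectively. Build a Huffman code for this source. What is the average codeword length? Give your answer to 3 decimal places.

Probabilities are the counts divided by 257.
Repeatedly combine the two least-probable nodes; the expected code length is the sum of the merged weights.
merge 3/257 + 21/257 → 24/257
merge 22/257 + 23/257 → 45/257
merge 24/257 + 32/257 → 56/257
merge 44/257 + 45/257 → 89/257
merge 52/257 + 56/257 → 108/257
merge 60/257 + 89/257 → 149/257
merge 108/257 + 149/257 → 1
L = 24/257 + 45/257 + 56/257 + 89/257 + 108/257 + 149/257 + 1 = 728/257 ≈ 2.833 bits/symbol.

2.833 bits/symbol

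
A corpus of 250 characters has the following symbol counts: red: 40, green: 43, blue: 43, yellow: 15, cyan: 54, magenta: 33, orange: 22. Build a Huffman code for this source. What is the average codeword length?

Probabilities are the counts divided by 250.
Repeatedly combine the two least-probable nodes; the expected code length is the sum of the merged weights.
merge 3/50 + 11/125 → 37/250
merge 33/250 + 37/250 → 7/25
merge 4/25 + 43/250 → 83/250
merge 43/250 + 27/125 → 97/250
merge 7/25 + 83/250 → 153/250
merge 97/250 + 153/250 → 1
L = 37/250 + 7/25 + 83/250 + 97/250 + 153/250 + 1 = 69/25 = 2.76 bits/symbol.

2.76 bits/symbol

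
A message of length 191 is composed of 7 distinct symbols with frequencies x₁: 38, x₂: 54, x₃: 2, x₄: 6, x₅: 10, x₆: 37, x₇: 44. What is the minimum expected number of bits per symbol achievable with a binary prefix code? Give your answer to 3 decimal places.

2.424 bits/symbol

Probabilities are the counts divided by 191.
Repeatedly combine the two least-probable nodes; the expected code length is the sum of the merged weights.
merge 2/191 + 6/191 → 8/191
merge 8/191 + 10/191 → 18/191
merge 18/191 + 37/191 → 55/191
merge 38/191 + 44/191 → 82/191
merge 54/191 + 55/191 → 109/191
merge 82/191 + 109/191 → 1
L = 8/191 + 18/191 + 55/191 + 82/191 + 109/191 + 1 = 463/191 ≈ 2.424 bits/symbol.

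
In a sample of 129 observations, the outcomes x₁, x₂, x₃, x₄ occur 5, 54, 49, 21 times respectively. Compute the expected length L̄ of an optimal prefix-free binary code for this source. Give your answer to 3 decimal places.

Probabilities are the counts divided by 129.
Repeatedly combine the two least-probable nodes; the expected code length is the sum of the merged weights.
merge 5/129 + 7/43 → 26/129
merge 26/129 + 49/129 → 25/43
merge 18/43 + 25/43 → 1
L = 26/129 + 25/43 + 1 = 230/129 ≈ 1.783 bits/symbol.

1.783 bits/symbol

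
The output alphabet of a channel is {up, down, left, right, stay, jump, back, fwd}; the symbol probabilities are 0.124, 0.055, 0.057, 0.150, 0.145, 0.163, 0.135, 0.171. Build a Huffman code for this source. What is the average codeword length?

2.941 bits/symbol

Repeatedly combine the two least-probable nodes; the expected code length is the sum of the merged weights.
merge 11/200 + 57/1000 → 14/125
merge 14/125 + 31/250 → 59/250
merge 27/200 + 29/200 → 7/25
merge 3/20 + 163/1000 → 313/1000
merge 171/1000 + 59/250 → 407/1000
merge 7/25 + 313/1000 → 593/1000
merge 407/1000 + 593/1000 → 1
L = 14/125 + 59/250 + 7/25 + 313/1000 + 407/1000 + 593/1000 + 1 = 2941/1000 = 2.941 bits/symbol.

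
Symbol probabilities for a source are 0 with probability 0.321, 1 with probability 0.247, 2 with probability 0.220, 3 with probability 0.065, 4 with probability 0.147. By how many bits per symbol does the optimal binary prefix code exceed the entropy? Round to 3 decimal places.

Entropy H = −Σ p log₂ p ≈ 2.1680 bits.
Huffman merges: 13/200+147/1000→53/250; 53/250+11/50→54/125; 247/1000+321/1000→71/125; 54/125+71/125→1. L = 553/250 ≈ 2.2120.
L − H = 2.2120 − 2.1680 = 0.044 bits.

0.044 bits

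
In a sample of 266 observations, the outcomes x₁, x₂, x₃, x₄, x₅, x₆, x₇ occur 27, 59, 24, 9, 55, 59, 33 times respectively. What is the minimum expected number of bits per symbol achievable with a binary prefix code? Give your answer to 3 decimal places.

Probabilities are the counts divided by 266.
Repeatedly combine the two least-probable nodes; the expected code length is the sum of the merged weights.
merge 9/266 + 12/133 → 33/266
merge 27/266 + 33/266 → 30/133
merge 33/266 + 55/266 → 44/133
merge 59/266 + 59/266 → 59/133
merge 30/133 + 44/133 → 74/133
merge 59/133 + 74/133 → 1
L = 33/266 + 30/133 + 44/133 + 59/133 + 74/133 + 1 = 713/266 ≈ 2.680 bits/symbol.

2.680 bits/symbol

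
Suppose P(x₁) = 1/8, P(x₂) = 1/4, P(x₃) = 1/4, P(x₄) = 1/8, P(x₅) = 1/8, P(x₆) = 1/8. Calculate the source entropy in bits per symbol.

2.5 bits

Each probability is a power of 1/2, so log₂(1/p) is an integer.
H = Σ p·log₂(1/p) = 1/8·3 + 1/4·2 + 1/4·2 + 1/8·3 + 1/8·3 + 1/8·3 = 2.5 bits.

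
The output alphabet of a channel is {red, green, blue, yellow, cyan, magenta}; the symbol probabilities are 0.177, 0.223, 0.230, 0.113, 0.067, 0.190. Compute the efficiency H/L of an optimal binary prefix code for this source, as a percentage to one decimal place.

97.9%

Entropy H = −Σ p log₂ p ≈ 2.4846 bits.
Huffman merges: 67/1000+113/1000→9/50; 177/1000+9/50→357/1000; 19/100+223/1000→413/1000; 23/100+357/1000→587/1000; 413/1000+587/1000→1. L = 2537/1000 ≈ 2.5370.
Efficiency = H/L = 2.4846/2.5370 = 97.9%.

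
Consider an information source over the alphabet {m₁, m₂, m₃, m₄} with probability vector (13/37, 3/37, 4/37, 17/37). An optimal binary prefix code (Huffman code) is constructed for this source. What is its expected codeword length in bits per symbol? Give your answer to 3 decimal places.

1.730 bits/symbol

Repeatedly combine the two least-probable nodes; the expected code length is the sum of the merged weights.
merge 3/37 + 4/37 → 7/37
merge 7/37 + 13/37 → 20/37
merge 17/37 + 20/37 → 1
L = 7/37 + 20/37 + 1 = 64/37 ≈ 1.730 bits/symbol.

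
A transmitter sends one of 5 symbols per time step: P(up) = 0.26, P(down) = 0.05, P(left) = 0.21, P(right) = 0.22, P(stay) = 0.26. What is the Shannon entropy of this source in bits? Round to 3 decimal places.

H = −Σ pᵢ log₂ pᵢ.
−0.26·log₂(0.26) = 0.5053
−0.05·log₂(0.05) = 0.2161
−0.21·log₂(0.21) = 0.4728
−0.22·log₂(0.22) = 0.4806
−0.26·log₂(0.26) = 0.5053
Sum ≈ 2.1801 → 2.180 bits.

2.180 bits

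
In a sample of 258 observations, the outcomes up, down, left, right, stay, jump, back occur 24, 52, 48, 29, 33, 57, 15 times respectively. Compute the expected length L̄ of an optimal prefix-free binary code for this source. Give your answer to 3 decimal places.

Probabilities are the counts divided by 258.
Repeatedly combine the two least-probable nodes; the expected code length is the sum of the merged weights.
merge 5/86 + 4/43 → 13/86
merge 29/258 + 11/86 → 31/129
merge 13/86 + 8/43 → 29/86
merge 26/129 + 19/86 → 109/258
merge 31/129 + 29/86 → 149/258
merge 109/258 + 149/258 → 1
L = 13/86 + 31/129 + 29/86 + 109/258 + 149/258 + 1 = 352/129 ≈ 2.729 bits/symbol.

2.729 bits/symbol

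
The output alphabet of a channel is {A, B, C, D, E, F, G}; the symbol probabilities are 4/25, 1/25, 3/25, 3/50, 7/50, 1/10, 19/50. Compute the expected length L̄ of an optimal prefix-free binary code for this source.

2.54 bits/symbol

Repeatedly combine the two least-probable nodes; the expected code length is the sum of the merged weights.
merge 1/25 + 3/50 → 1/10
merge 1/10 + 1/10 → 1/5
merge 3/25 + 7/50 → 13/50
merge 4/25 + 1/5 → 9/25
merge 13/50 + 9/25 → 31/50
merge 19/50 + 31/50 → 1
L = 1/10 + 1/5 + 13/50 + 9/25 + 31/50 + 1 = 127/50 = 2.54 bits/symbol.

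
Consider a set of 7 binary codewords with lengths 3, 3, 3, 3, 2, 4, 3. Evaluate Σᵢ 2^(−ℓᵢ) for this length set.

With common denominator 2^4 = 16: Σ 2^(−ℓᵢ) = 2/16 + 2/16 + 2/16 + 2/16 + 4/16 + 1/16 + 2/16 = 15/16 = 0.9375.

0.9375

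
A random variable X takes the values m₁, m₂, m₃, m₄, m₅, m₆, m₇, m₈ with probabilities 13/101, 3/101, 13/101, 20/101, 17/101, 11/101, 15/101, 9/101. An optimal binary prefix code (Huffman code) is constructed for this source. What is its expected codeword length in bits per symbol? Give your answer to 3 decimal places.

2.921 bits/symbol

Repeatedly combine the two least-probable nodes; the expected code length is the sum of the merged weights.
merge 3/101 + 9/101 → 12/101
merge 11/101 + 12/101 → 23/101
merge 13/101 + 13/101 → 26/101
merge 15/101 + 17/101 → 32/101
merge 20/101 + 23/101 → 43/101
merge 26/101 + 32/101 → 58/101
merge 43/101 + 58/101 → 1
L = 12/101 + 23/101 + 26/101 + 32/101 + 43/101 + 58/101 + 1 = 295/101 ≈ 2.921 bits/symbol.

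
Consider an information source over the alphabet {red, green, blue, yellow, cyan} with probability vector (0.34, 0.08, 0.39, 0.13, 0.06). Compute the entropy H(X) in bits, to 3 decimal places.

1.977 bits

H = −Σ pᵢ log₂ pᵢ.
−0.34·log₂(0.34) = 0.5292
−0.08·log₂(0.08) = 0.2915
−0.39·log₂(0.39) = 0.5298
−0.13·log₂(0.13) = 0.3826
−0.06·log₂(0.06) = 0.2435
Sum ≈ 1.9767 → 1.977 bits.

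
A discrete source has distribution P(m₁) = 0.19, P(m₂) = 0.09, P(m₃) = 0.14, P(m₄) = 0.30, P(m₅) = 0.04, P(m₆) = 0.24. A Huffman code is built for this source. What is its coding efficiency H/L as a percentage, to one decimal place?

98.6%

Entropy H = −Σ p log₂ p ≈ 2.3660 bits.
Huffman merges: 1/25+9/100→13/100; 13/100+7/50→27/100; 19/100+6/25→43/100; 27/100+3/10→57/100; 43/100+57/100→1. L = 12/5 ≈ 2.4000.
Efficiency = H/L = 2.3660/2.4000 = 98.6%.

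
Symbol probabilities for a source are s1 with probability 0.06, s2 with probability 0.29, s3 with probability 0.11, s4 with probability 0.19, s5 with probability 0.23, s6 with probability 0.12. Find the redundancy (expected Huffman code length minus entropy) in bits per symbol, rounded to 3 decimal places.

Entropy H = −Σ p log₂ p ≈ 2.4217 bits.
Huffman merges: 3/50+11/100→17/100; 3/25+17/100→29/100; 19/100+23/100→21/50; 29/100+29/100→29/50; 21/50+29/50→1. L = 123/50 ≈ 2.4600.
L − H = 2.4600 − 2.4217 = 0.038 bits.

0.038 bits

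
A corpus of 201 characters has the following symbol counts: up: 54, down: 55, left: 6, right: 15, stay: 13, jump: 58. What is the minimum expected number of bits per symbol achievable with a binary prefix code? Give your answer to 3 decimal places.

Probabilities are the counts divided by 201.
Repeatedly combine the two least-probable nodes; the expected code length is the sum of the merged weights.
merge 2/67 + 13/201 → 19/201
merge 5/67 + 19/201 → 34/201
merge 34/201 + 18/67 → 88/201
merge 55/201 + 58/201 → 113/201
merge 88/201 + 113/201 → 1
L = 19/201 + 34/201 + 88/201 + 113/201 + 1 = 455/201 ≈ 2.264 bits/symbol.

2.264 bits/symbol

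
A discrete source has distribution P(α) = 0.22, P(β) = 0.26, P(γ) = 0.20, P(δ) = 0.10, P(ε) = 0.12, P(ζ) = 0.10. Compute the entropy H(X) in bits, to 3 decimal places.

H = −Σ pᵢ log₂ pᵢ.
−0.22·log₂(0.22) = 0.4806
−0.26·log₂(0.26) = 0.5053
−0.20·log₂(0.20) = 0.4644
−0.10·log₂(0.10) = 0.3322
−0.12·log₂(0.12) = 0.3671
−0.10·log₂(0.10) = 0.3322
Sum ≈ 2.4817 → 2.482 bits.

2.482 bits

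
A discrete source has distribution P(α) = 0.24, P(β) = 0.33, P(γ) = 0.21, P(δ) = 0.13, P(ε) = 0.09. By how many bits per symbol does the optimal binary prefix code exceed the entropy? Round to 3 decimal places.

0.030 bits

Entropy H = −Σ p log₂ p ≈ 2.1901 bits.
Huffman merges: 9/100+13/100→11/50; 21/100+11/50→43/100; 6/25+33/100→57/100; 43/100+57/100→1. L = 111/50 ≈ 2.2200.
L − H = 2.2200 − 2.1901 = 0.030 bits.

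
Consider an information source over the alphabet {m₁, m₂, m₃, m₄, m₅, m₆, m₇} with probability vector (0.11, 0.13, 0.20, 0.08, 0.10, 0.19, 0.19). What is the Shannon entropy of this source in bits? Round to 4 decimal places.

2.7315 bits

H = −Σ pᵢ log₂ pᵢ.
−0.11·log₂(0.11) = 0.3503
−0.13·log₂(0.13) = 0.3826
−0.20·log₂(0.20) = 0.4644
−0.08·log₂(0.08) = 0.2915
−0.10·log₂(0.10) = 0.3322
−0.19·log₂(0.19) = 0.4552
−0.19·log₂(0.19) = 0.4552
Sum ≈ 2.7315 → 2.7315 bits.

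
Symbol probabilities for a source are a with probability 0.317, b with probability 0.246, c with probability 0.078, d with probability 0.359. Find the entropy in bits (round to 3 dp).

1.841 bits

H = −Σ pᵢ log₂ pᵢ.
−0.317·log₂(0.317) = 0.5254
−0.246·log₂(0.246) = 0.4977
−0.078·log₂(0.078) = 0.2871
−0.359·log₂(0.359) = 0.5306
Sum ≈ 1.8408 → 1.841 bits.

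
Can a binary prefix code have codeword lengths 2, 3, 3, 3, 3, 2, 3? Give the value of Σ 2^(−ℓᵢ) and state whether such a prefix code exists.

1.125; no

With common denominator 2^3 = 8: Σ 2^(−ℓᵢ) = 2/8 + 1/8 + 1/8 + 1/8 + 1/8 + 2/8 + 1/8 = 9/8 = 1.125.
Kraft's inequality requires Σ ≤ 1; here Σ = 1.125 > 1, so no such prefix code exists.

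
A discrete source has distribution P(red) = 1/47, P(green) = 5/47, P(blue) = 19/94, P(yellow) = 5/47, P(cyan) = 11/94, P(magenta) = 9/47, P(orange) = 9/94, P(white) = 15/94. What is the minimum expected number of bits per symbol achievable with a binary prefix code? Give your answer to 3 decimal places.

Repeatedly combine the two least-probable nodes; the expected code length is the sum of the merged weights.
merge 1/47 + 9/94 → 11/94
merge 5/47 + 5/47 → 10/47
merge 11/94 + 11/94 → 11/47
merge 15/94 + 9/47 → 33/94
merge 19/94 + 10/47 → 39/94
merge 11/47 + 33/94 → 55/94
merge 39/94 + 55/94 → 1
L = 11/94 + 10/47 + 11/47 + 33/94 + 39/94 + 55/94 + 1 = 137/47 ≈ 2.915 bits/symbol.

2.915 bits/symbol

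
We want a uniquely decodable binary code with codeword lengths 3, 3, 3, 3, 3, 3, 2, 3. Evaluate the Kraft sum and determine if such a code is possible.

1.125; no

With common denominator 2^3 = 8: Σ 2^(−ℓᵢ) = 1/8 + 1/8 + 1/8 + 1/8 + 1/8 + 1/8 + 2/8 + 1/8 = 9/8 = 1.125.
Kraft's inequality requires Σ ≤ 1; here Σ = 1.125 > 1, so no such prefix code exists.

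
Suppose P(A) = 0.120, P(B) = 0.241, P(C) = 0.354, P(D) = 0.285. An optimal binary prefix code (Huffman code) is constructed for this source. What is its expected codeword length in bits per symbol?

2 bits/symbol

Repeatedly combine the two least-probable nodes; the expected code length is the sum of the merged weights.
merge 3/25 + 241/1000 → 361/1000
merge 57/200 + 177/500 → 639/1000
merge 361/1000 + 639/1000 → 1
L = 361/1000 + 639/1000 + 1 = 2 bits/symbol.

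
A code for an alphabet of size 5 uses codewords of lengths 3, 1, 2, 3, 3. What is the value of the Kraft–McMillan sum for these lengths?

1.125

With common denominator 2^3 = 8: Σ 2^(−ℓᵢ) = 1/8 + 4/8 + 2/8 + 1/8 + 1/8 = 9/8 = 1.125.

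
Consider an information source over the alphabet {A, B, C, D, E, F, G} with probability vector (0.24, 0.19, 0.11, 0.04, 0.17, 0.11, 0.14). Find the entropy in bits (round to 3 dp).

H = −Σ pᵢ log₂ pᵢ.
−0.24·log₂(0.24) = 0.4941
−0.19·log₂(0.19) = 0.4552
−0.11·log₂(0.11) = 0.3503
−0.04·log₂(0.04) = 0.1858
−0.17·log₂(0.17) = 0.4346
−0.11·log₂(0.11) = 0.3503
−0.14·log₂(0.14) = 0.3971
Sum ≈ 2.6674 → 2.667 bits.

2.667 bits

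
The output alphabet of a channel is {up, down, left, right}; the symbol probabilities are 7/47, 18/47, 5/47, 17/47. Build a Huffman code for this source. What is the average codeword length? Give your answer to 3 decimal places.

1.872 bits/symbol

Repeatedly combine the two least-probable nodes; the expected code length is the sum of the merged weights.
merge 5/47 + 7/47 → 12/47
merge 12/47 + 17/47 → 29/47
merge 18/47 + 29/47 → 1
L = 12/47 + 29/47 + 1 = 88/47 ≈ 1.872 bits/symbol.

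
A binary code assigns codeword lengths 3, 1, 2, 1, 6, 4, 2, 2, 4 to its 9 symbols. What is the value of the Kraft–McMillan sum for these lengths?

With common denominator 2^6 = 64: Σ 2^(−ℓᵢ) = 8/64 + 32/64 + 16/64 + 32/64 + 1/64 + 4/64 + 16/64 + 16/64 + 4/64 = 129/64 = 2.015625.

2.015625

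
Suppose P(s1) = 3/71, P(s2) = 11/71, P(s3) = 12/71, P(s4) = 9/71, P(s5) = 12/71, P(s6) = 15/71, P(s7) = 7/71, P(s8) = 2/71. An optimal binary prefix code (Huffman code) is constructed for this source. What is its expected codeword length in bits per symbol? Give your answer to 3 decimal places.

2.859 bits/symbol

Repeatedly combine the two least-probable nodes; the expected code length is the sum of the merged weights.
merge 2/71 + 3/71 → 5/71
merge 5/71 + 7/71 → 12/71
merge 9/71 + 11/71 → 20/71
merge 12/71 + 12/71 → 24/71
merge 12/71 + 15/71 → 27/71
merge 20/71 + 24/71 → 44/71
merge 27/71 + 44/71 → 1
L = 5/71 + 12/71 + 20/71 + 24/71 + 27/71 + 44/71 + 1 = 203/71 ≈ 2.859 bits/symbol.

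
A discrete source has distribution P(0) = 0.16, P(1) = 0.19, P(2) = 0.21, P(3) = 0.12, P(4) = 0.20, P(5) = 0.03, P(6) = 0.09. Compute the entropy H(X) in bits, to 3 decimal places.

H = −Σ pᵢ log₂ pᵢ.
−0.16·log₂(0.16) = 0.4230
−0.19·log₂(0.19) = 0.4552
−0.21·log₂(0.21) = 0.4728
−0.12·log₂(0.12) = 0.3671
−0.20·log₂(0.20) = 0.4644
−0.03·log₂(0.03) = 0.1518
−0.09·log₂(0.09) = 0.3127
Sum ≈ 2.6469 → 2.647 bits.

2.647 bits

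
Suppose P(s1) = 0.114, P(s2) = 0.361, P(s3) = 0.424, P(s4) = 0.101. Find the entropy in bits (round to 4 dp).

H = −Σ pᵢ log₂ pᵢ.
−0.114·log₂(0.114) = 0.3571
−0.361·log₂(0.361) = 0.5306
−0.424·log₂(0.424) = 0.5249
−0.101·log₂(0.101) = 0.3341
Sum ≈ 1.7467 → 1.7467 bits.

1.7467 bits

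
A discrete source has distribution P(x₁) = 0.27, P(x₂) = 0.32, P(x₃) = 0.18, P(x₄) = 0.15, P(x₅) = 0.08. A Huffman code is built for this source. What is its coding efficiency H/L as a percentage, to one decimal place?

Entropy H = −Σ p log₂ p ≈ 2.1834 bits.
Huffman merges: 2/25+3/20→23/100; 9/50+23/100→41/100; 27/100+8/25→59/100; 41/100+59/100→1. L = 223/100 ≈ 2.2300.
Efficiency = H/L = 2.1834/2.2300 = 97.9%.

97.9%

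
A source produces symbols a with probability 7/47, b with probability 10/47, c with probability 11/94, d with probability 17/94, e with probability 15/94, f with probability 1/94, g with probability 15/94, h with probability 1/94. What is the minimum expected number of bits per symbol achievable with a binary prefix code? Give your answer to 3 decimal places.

2.766 bits/symbol

Repeatedly combine the two least-probable nodes; the expected code length is the sum of the merged weights.
merge 1/94 + 1/94 → 1/47
merge 1/47 + 11/94 → 13/94
merge 13/94 + 7/47 → 27/94
merge 15/94 + 15/94 → 15/47
merge 17/94 + 10/47 → 37/94
merge 27/94 + 15/47 → 57/94
merge 37/94 + 57/94 → 1
L = 1/47 + 13/94 + 27/94 + 15/47 + 37/94 + 57/94 + 1 = 130/47 ≈ 2.766 bits/symbol.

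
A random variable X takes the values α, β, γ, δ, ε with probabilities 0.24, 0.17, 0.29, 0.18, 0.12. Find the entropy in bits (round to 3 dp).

H = −Σ pᵢ log₂ pᵢ.
−0.24·log₂(0.24) = 0.4941
−0.17·log₂(0.17) = 0.4346
−0.29·log₂(0.29) = 0.5179
−0.18·log₂(0.18) = 0.4453
−0.12·log₂(0.12) = 0.3671
Sum ≈ 2.2590 → 2.259 bits.

2.259 bits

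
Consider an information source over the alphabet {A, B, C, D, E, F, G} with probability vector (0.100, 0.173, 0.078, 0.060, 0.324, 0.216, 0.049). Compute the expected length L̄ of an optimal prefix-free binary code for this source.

2.569 bits/symbol

Repeatedly combine the two least-probable nodes; the expected code length is the sum of the merged weights.
merge 49/1000 + 3/50 → 109/1000
merge 39/500 + 1/10 → 89/500
merge 109/1000 + 173/1000 → 141/500
merge 89/500 + 27/125 → 197/500
merge 141/500 + 81/250 → 303/500
merge 197/500 + 303/500 → 1
L = 109/1000 + 89/500 + 141/500 + 197/500 + 303/500 + 1 = 2569/1000 = 2.569 bits/symbol.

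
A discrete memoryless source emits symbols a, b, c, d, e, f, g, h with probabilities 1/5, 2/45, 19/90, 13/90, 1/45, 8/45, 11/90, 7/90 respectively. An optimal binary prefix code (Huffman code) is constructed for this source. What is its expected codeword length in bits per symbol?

Repeatedly combine the two least-probable nodes; the expected code length is the sum of the merged weights.
merge 1/45 + 2/45 → 1/15
merge 1/15 + 7/90 → 13/90
merge 11/90 + 13/90 → 4/15
merge 13/90 + 8/45 → 29/90
merge 1/5 + 19/90 → 37/90
merge 4/15 + 29/90 → 53/90
merge 37/90 + 53/90 → 1
L = 1/15 + 13/90 + 4/15 + 29/90 + 37/90 + 53/90 + 1 = 14/5 = 2.8 bits/symbol.

2.8 bits/symbol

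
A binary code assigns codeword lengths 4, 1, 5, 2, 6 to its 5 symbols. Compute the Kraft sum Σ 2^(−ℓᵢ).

With common denominator 2^6 = 64: Σ 2^(−ℓᵢ) = 4/64 + 32/64 + 2/64 + 16/64 + 1/64 = 55/64 = 0.859375.

0.859375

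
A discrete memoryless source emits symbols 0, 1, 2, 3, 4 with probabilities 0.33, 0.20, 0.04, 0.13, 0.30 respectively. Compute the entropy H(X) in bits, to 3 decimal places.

2.082 bits

H = −Σ pᵢ log₂ pᵢ.
−0.33·log₂(0.33) = 0.5278
−0.20·log₂(0.20) = 0.4644
−0.04·log₂(0.04) = 0.1858
−0.13·log₂(0.13) = 0.3826
−0.30·log₂(0.30) = 0.5211
Sum ≈ 2.0817 → 2.082 bits.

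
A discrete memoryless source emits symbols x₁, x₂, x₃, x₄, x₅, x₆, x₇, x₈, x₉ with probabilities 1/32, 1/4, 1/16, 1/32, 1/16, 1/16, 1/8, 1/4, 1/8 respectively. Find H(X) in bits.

Each probability is a power of 1/2, so log₂(1/p) is an integer.
H = Σ p·log₂(1/p) = 1/32·5 + 1/4·2 + 1/16·4 + 1/32·5 + 1/16·4 + 1/16·4 + 1/8·3 + 1/4·2 + 1/8·3 = 2.8125 bits.

2.8125 bits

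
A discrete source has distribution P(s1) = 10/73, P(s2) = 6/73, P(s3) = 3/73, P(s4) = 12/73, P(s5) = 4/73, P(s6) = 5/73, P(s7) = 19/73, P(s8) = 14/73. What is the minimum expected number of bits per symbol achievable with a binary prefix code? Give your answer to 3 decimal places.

2.795 bits/symbol

Repeatedly combine the two least-probable nodes; the expected code length is the sum of the merged weights.
merge 3/73 + 4/73 → 7/73
merge 5/73 + 6/73 → 11/73
merge 7/73 + 10/73 → 17/73
merge 11/73 + 12/73 → 23/73
merge 14/73 + 17/73 → 31/73
merge 19/73 + 23/73 → 42/73
merge 31/73 + 42/73 → 1
L = 7/73 + 11/73 + 17/73 + 23/73 + 31/73 + 42/73 + 1 = 204/73 ≈ 2.795 bits/symbol.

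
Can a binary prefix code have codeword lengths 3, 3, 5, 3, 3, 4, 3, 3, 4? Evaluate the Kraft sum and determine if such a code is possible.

With common denominator 2^5 = 32: Σ 2^(−ℓᵢ) = 4/32 + 4/32 + 1/32 + 4/32 + 4/32 + 2/32 + 4/32 + 4/32 + 2/32 = 29/32 = 0.90625.
Kraft's inequality requires Σ ≤ 1; here Σ = 0.90625 ≤ 1, so such a prefix code exists.

0.90625; yes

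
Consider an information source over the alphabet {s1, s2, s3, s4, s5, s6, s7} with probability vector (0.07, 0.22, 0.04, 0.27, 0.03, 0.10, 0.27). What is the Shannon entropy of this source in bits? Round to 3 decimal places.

H = −Σ pᵢ log₂ pᵢ.
−0.07·log₂(0.07) = 0.2686
−0.22·log₂(0.22) = 0.4806
−0.04·log₂(0.04) = 0.1858
−0.27·log₂(0.27) = 0.5100
−0.03·log₂(0.03) = 0.1518
−0.10·log₂(0.10) = 0.3322
−0.27·log₂(0.27) = 0.5100
Sum ≈ 2.4389 → 2.439 bits.

2.439 bits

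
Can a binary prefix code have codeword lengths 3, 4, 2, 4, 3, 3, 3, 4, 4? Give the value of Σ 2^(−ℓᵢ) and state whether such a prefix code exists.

1; yes

With common denominator 2^4 = 16: Σ 2^(−ℓᵢ) = 2/16 + 1/16 + 4/16 + 1/16 + 2/16 + 2/16 + 2/16 + 1/16 + 1/16 = 16/16 = 1.
Kraft's inequality requires Σ ≤ 1; here Σ = 1 ≤ 1, so such a prefix code exists.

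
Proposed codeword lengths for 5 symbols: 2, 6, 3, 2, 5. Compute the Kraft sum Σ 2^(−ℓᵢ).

With common denominator 2^6 = 64: Σ 2^(−ℓᵢ) = 16/64 + 1/64 + 8/64 + 16/64 + 2/64 = 43/64 = 0.671875.

0.671875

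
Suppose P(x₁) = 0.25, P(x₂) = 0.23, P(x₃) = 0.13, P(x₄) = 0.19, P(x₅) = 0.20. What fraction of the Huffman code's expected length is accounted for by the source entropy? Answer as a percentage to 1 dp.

98.7%

Entropy H = −Σ p log₂ p ≈ 2.2899 bits.
Huffman merges: 13/100+19/100→8/25; 1/5+23/100→43/100; 1/4+8/25→57/100; 43/100+57/100→1. L = 58/25 ≈ 2.3200.
Efficiency = H/L = 2.2899/2.3200 = 98.7%.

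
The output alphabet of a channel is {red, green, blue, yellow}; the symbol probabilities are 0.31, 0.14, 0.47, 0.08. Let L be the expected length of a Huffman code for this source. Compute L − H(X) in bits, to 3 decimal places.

Entropy H = −Σ p log₂ p ≈ 1.7244 bits.
Huffman merges: 2/25+7/50→11/50; 11/50+31/100→53/100; 47/100+53/100→1. L = 7/4 ≈ 1.7500.
L − H = 1.7500 − 1.7244 = 0.026 bits.

0.026 bits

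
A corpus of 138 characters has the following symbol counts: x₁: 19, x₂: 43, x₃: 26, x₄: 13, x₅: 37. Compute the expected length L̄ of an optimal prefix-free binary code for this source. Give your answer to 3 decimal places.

2.232 bits/symbol

Probabilities are the counts divided by 138.
Repeatedly combine the two least-probable nodes; the expected code length is the sum of the merged weights.
merge 13/138 + 19/138 → 16/69
merge 13/69 + 16/69 → 29/69
merge 37/138 + 43/138 → 40/69
merge 29/69 + 40/69 → 1
L = 16/69 + 29/69 + 40/69 + 1 = 154/69 ≈ 2.232 bits/symbol.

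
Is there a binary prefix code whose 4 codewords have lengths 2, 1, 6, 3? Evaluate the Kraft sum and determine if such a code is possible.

With common denominator 2^6 = 64: Σ 2^(−ℓᵢ) = 16/64 + 32/64 + 1/64 + 8/64 = 57/64 = 0.890625.
Kraft's inequality requires Σ ≤ 1; here Σ = 0.890625 ≤ 1, so such a prefix code exists.

0.890625; yes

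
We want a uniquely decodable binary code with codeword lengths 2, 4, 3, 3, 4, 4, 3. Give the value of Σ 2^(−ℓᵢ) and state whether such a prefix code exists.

With common denominator 2^4 = 16: Σ 2^(−ℓᵢ) = 4/16 + 1/16 + 2/16 + 2/16 + 1/16 + 1/16 + 2/16 = 13/16 = 0.8125.
Kraft's inequality requires Σ ≤ 1; here Σ = 0.8125 ≤ 1, so such a prefix code exists.

0.8125; yes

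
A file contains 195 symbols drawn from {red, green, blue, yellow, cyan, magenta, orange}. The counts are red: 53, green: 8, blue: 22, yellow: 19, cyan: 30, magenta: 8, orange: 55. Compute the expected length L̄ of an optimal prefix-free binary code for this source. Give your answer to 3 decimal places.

Probabilities are the counts divided by 195.
Repeatedly combine the two least-probable nodes; the expected code length is the sum of the merged weights.
merge 8/195 + 8/195 → 16/195
merge 16/195 + 19/195 → 7/39
merge 22/195 + 2/13 → 4/15
merge 7/39 + 4/15 → 29/65
merge 53/195 + 11/39 → 36/65
merge 29/65 + 36/65 → 1
L = 16/195 + 7/39 + 4/15 + 29/65 + 36/65 + 1 = 493/195 ≈ 2.528 bits/symbol.

2.528 bits/symbol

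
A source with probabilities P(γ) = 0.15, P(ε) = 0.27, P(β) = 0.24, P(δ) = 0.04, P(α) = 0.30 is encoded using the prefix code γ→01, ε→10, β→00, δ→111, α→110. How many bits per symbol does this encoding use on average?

L̄ = Σ pᵢ·ℓᵢ = 0.15·2 + 0.27·2 + 0.24·2 + 0.04·3 + 0.30·3 = 2.34 bits/symbol.

2.34 bits/symbol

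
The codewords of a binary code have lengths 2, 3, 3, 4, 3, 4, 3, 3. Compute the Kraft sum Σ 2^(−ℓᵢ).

1

With common denominator 2^4 = 16: Σ 2^(−ℓᵢ) = 4/16 + 2/16 + 2/16 + 1/16 + 2/16 + 1/16 + 2/16 + 2/16 = 16/16 = 1.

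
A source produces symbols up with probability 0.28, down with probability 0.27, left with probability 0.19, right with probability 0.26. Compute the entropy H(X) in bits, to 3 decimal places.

1.985 bits

H = −Σ pᵢ log₂ pᵢ.
−0.28·log₂(0.28) = 0.5142
−0.27·log₂(0.27) = 0.5100
−0.19·log₂(0.19) = 0.4552
−0.26·log₂(0.26) = 0.5053
Sum ≈ 1.9848 → 1.985 bits.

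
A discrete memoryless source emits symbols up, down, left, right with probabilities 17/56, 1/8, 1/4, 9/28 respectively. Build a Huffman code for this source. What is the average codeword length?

Repeatedly combine the two least-probable nodes; the expected code length is the sum of the merged weights.
merge 1/8 + 1/4 → 3/8
merge 17/56 + 9/28 → 5/8
merge 3/8 + 5/8 → 1
L = 3/8 + 5/8 + 1 = 2 bits/symbol.

2 bits/symbol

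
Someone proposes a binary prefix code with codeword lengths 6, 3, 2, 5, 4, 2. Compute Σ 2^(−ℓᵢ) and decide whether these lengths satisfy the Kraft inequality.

With common denominator 2^6 = 64: Σ 2^(−ℓᵢ) = 1/64 + 8/64 + 16/64 + 2/64 + 4/64 + 16/64 = 47/64 = 0.734375.
Kraft's inequality requires Σ ≤ 1; here Σ = 0.734375 ≤ 1, so such a prefix code exists.

0.734375; yes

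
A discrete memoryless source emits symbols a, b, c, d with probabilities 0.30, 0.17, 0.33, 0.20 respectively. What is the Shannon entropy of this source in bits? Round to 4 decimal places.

H = −Σ pᵢ log₂ pᵢ.
−0.30·log₂(0.30) = 0.5211
−0.17·log₂(0.17) = 0.4346
−0.33·log₂(0.33) = 0.5278
−0.20·log₂(0.20) = 0.4644
Sum ≈ 1.9479 → 1.9479 bits.

1.9479 bits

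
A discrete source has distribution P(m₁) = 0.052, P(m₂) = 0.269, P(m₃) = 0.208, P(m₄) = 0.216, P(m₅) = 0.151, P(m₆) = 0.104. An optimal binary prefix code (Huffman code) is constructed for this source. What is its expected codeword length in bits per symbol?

2.463 bits/symbol

Repeatedly combine the two least-probable nodes; the expected code length is the sum of the merged weights.
merge 13/250 + 13/125 → 39/250
merge 151/1000 + 39/250 → 307/1000
merge 26/125 + 27/125 → 53/125
merge 269/1000 + 307/1000 → 72/125
merge 53/125 + 72/125 → 1
L = 39/250 + 307/1000 + 53/125 + 72/125 + 1 = 2463/1000 = 2.463 bits/symbol.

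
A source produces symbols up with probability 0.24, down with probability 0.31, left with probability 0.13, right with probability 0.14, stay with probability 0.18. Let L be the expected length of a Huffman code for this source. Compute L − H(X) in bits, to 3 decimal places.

Entropy H = −Σ p log₂ p ≈ 2.2430 bits.
Huffman merges: 13/100+7/50→27/100; 9/50+6/25→21/50; 27/100+31/100→29/50; 21/50+29/50→1. L = 227/100 ≈ 2.2700.
L − H = 2.2700 − 2.2430 = 0.027 bits.

0.027 bits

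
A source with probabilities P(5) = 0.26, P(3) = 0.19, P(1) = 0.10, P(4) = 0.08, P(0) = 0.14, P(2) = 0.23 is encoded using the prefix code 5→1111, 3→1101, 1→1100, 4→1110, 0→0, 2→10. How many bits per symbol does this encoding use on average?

3.12 bits/symbol

L̄ = Σ pᵢ·ℓᵢ = 0.26·4 + 0.19·4 + 0.10·4 + 0.08·4 + 0.14·1 + 0.23·2 = 3.12 bits/symbol.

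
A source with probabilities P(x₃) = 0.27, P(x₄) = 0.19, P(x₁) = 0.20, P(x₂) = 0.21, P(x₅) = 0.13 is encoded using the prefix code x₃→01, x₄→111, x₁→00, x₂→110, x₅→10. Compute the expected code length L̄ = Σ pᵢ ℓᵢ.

L̄ = Σ pᵢ·ℓᵢ = 0.27·2 + 0.19·3 + 0.20·2 + 0.21·3 + 0.13·2 = 2.4 bits/symbol.

2.4 bits/symbol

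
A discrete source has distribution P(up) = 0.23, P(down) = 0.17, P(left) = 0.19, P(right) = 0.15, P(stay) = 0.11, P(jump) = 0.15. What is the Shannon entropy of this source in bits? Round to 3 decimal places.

2.549 bits

H = −Σ pᵢ log₂ pᵢ.
−0.23·log₂(0.23) = 0.4877
−0.17·log₂(0.17) = 0.4346
−0.19·log₂(0.19) = 0.4552
−0.15·log₂(0.15) = 0.4105
−0.11·log₂(0.11) = 0.3503
−0.15·log₂(0.15) = 0.4105
Sum ≈ 2.5489 → 2.549 bits.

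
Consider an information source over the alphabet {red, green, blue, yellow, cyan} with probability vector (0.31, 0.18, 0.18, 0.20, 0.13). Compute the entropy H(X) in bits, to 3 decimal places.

2.261 bits

H = −Σ pᵢ log₂ pᵢ.
−0.31·log₂(0.31) = 0.5238
−0.18·log₂(0.18) = 0.4453
−0.18·log₂(0.18) = 0.4453
−0.20·log₂(0.20) = 0.4644
−0.13·log₂(0.13) = 0.3826
Sum ≈ 2.2614 → 2.261 bits.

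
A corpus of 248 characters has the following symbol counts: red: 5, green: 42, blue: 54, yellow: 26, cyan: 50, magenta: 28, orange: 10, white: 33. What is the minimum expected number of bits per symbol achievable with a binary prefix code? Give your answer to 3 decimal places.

2.806 bits/symbol

Probabilities are the counts divided by 248.
Repeatedly combine the two least-probable nodes; the expected code length is the sum of the merged weights.
merge 5/248 + 5/124 → 15/248
merge 15/248 + 13/124 → 41/248
merge 7/62 + 33/248 → 61/248
merge 41/248 + 21/124 → 83/248
merge 25/124 + 27/124 → 13/31
merge 61/248 + 83/248 → 18/31
merge 13/31 + 18/31 → 1
L = 15/248 + 41/248 + 61/248 + 83/248 + 13/31 + 18/31 + 1 = 87/31 ≈ 2.806 bits/symbol.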